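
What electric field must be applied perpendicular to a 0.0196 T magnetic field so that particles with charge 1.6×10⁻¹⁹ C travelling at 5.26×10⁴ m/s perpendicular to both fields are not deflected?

E = 1030 V/m

For straight-line motion qE = qvB, so E = vB.
E = 5.26×10⁴ × 0.0196 = 1030 V/m.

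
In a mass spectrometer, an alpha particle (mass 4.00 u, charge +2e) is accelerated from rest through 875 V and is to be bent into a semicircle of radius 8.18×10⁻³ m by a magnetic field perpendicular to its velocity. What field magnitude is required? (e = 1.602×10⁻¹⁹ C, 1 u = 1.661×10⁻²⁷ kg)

v = √(2|q|V/m) = √(2·3.204×10⁻¹⁹·875/6.644×10⁻²⁷) ≈ 2.905×10⁵ m/s.
B = mv/(|q|r) = (6.644×10⁻²⁷)(2.905×10⁵)/((3.204×10⁻¹⁹)(8.18×10⁻³)) ≈ 0.736 T.

B ≈ 0.736 T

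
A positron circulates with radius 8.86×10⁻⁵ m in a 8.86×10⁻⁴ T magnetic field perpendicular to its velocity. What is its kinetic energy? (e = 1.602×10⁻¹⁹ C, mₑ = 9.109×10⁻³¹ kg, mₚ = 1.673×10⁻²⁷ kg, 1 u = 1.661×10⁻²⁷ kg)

KE ≈ 8.68×10⁻²³ J

v = |q|Br/m, then KE = ½mv² = (qBr)²/(2m).
v = (1.602×10⁻¹⁹)(8.86×10⁻⁴)(8.86×10⁻⁵)/9.109×10⁻³¹ ≈ 1.381×10⁴ m/s.
KE = ½(9.109×10⁻³¹)(1.381×10⁴)² ≈ 8.68×10⁻²³ J.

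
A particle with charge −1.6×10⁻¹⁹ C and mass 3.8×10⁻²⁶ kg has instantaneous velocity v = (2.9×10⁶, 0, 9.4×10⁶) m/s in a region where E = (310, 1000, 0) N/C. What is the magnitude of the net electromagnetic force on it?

Only an electric field acts, so F = qE = (−1.6×10⁻¹⁹ C)·(310, 1000, 0) = (-4.96×10⁻¹⁷, -1.60×10⁻¹⁶, 0) N.
|F| = 1.68×10⁻¹⁶ N.

|F| ≈ 1.68×10⁻¹⁶ N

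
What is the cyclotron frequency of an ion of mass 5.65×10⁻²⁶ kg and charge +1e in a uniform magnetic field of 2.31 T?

f ≈ 1.04×10⁶ Hz

f = |q|B/(2πm).
f = (1.602×10⁻¹⁹)(2.31)/(2π·5.65×10⁻²⁶) ≈ 1.04×10⁶ Hz.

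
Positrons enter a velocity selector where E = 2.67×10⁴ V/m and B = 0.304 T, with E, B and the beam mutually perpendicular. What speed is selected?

Straight-line motion ⇒ electric and magnetic forces cancel, so E = vB.
v = E/B = 2.67×10⁴/0.304 = 8.78×10⁴ m/s.
The result is independent of the particle's charge and mass.

v = 8.78×10⁴ m/s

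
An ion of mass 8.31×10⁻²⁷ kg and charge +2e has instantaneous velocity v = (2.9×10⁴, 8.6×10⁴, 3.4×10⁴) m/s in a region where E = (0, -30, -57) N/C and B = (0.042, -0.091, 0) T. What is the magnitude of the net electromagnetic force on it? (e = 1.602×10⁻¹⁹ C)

v×B = (3090, 1430, -6250) N/C.
E + v×B = (3090, 1400, -6310) N/C.
F = q(E + v×B) = (3.204×10⁻¹⁹ C)·(3090, 1400, -6310) = (9.91×10⁻¹⁶, 4.48×10⁻¹⁶, -2.02×10⁻¹⁵) N.
|F| = 2.30×10⁻¹⁵ N.

|F| ≈ 2.30×10⁻¹⁵ N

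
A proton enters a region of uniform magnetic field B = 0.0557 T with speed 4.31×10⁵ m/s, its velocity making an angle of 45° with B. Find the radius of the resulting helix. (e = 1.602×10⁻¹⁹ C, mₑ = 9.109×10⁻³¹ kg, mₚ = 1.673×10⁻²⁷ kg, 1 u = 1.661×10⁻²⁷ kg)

r ≈ 0.0571 m

v⊥ = v sinθ = 4.31×10⁵·sin45° ≈ 3.048×10⁵ m/s.
r = m v⊥/(|q|B) = (1.673×10⁻²⁷)(3.048×10⁵)/((1.602×10⁻¹⁹)(0.0557)) ≈ 0.0571 m.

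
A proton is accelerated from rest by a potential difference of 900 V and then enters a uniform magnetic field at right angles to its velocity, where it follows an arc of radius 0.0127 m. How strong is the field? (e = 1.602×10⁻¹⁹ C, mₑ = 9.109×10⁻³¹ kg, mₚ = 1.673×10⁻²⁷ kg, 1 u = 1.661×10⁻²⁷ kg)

v = √(2|q|V/m) = √(2·1.602×10⁻¹⁹·900/1.673×10⁻²⁷) ≈ 4.152×10⁵ m/s.
B = mv/(|q|r) = (1.673×10⁻²⁷)(4.152×10⁵)/((1.602×10⁻¹⁹)(0.0127)) ≈ 0.341 T.

B ≈ 0.341 T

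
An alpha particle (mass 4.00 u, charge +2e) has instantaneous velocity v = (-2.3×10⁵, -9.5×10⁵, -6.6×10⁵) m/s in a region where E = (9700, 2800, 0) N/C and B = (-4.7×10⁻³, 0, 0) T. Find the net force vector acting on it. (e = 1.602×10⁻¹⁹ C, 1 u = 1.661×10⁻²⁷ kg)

v×B = (0, 3100, -4460) N/C.
E + v×B = (9700, 5900, -4460) N/C.
F = q(E + v×B) = (3.204×10⁻¹⁹ C)·(9700, 5900, -4460) = (3.11×10⁻¹⁵, 1.89×10⁻¹⁵, -1.43×10⁻¹⁵) N.

F ≈ (3.11×10⁻¹⁵, 1.89×10⁻¹⁵, -1.43×10⁻¹⁵) N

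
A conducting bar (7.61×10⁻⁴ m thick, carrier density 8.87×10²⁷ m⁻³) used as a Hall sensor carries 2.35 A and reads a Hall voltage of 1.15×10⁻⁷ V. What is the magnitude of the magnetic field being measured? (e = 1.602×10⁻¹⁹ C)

B ≈ 0.0529 T

From V_H = IB/(n e t), B = V_H n e t / I.
B = (1.15×10⁻⁷)(8.87×10²⁷)(1.602×10⁻¹⁹)(7.61×10⁻⁴)/2.35 ≈ 0.0529 T.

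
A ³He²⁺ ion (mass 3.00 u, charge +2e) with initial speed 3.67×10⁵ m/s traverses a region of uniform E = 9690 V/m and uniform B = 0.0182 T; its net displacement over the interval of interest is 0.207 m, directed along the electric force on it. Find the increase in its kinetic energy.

ΔKE ≈ 6.43×10⁻¹⁶ J

The magnetic force is always ⟂ v and does no work; only the electric force changes KE.
ΔKE = F_E · d = |q|E d = (3.204×10⁻¹⁹)(9690)(0.207) ≈ 6.43×10⁻¹⁶ J.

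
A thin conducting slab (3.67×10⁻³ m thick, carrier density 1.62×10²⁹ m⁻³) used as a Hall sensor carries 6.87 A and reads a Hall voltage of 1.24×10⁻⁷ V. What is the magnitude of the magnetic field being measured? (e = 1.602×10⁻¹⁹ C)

B ≈ 1.72 T

From V_H = IB/(n e t), B = V_H n e t / I.
B = (1.24×10⁻⁷)(1.62×10²⁹)(1.602×10⁻¹⁹)(3.67×10⁻³)/6.87 ≈ 1.72 T.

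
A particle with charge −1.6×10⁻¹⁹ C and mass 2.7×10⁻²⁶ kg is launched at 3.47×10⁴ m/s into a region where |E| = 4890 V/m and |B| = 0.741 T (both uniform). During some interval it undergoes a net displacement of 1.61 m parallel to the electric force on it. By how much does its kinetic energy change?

ΔKE ≈ 1.26×10⁻¹⁵ J

The magnetic force is always ⟂ v and does no work; only the electric force changes KE.
ΔKE = F_E · d = |q|E d = (1.6×10⁻¹⁹)(4890)(1.61) ≈ 1.26×10⁻¹⁵ J.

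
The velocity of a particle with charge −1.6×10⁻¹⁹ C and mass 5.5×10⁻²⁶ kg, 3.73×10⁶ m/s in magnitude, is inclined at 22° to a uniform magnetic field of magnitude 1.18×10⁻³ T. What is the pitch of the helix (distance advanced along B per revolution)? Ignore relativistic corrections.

v∥ = v cosθ = 3.73×10⁶·cos22° ≈ 3.458×10⁶ m/s.
T = 2πm/(|q|B) = 2π(5.5×10⁻²⁶)/((1.6×10⁻¹⁹)(1.18×10⁻³)) ≈ 1.830×10⁻³ s.
pitch = v∥ T = (3.458×10⁶)(1.830×10⁻³) ≈ 6330 m.

p ≈ 6330 m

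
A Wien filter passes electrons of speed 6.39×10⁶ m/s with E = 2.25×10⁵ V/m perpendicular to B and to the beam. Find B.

Balance of forces in the selector: qE = qvB ⇒ B = E/v.
B = 2.25×10⁵/6.39×10⁶ = 0.0352 T.

B = 0.0352 T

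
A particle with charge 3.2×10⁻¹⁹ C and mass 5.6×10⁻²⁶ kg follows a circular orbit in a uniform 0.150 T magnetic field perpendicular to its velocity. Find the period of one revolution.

The cyclotron period depends only on m, q, B: T = 2πm/(|q|B).
T = 2π(5.6×10⁻²⁶)/((3.2×10⁻¹⁹)(0.150)) ≈ 7.33×10⁻⁶ s.

T ≈ 7.33×10⁻⁶ s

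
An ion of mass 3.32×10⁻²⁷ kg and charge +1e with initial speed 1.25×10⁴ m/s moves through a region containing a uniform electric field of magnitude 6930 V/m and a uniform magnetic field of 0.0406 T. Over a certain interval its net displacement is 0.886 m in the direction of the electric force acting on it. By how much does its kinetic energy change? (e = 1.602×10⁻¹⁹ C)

ΔKE ≈ 9.84×10⁻¹⁶ J

The magnetic force is always ⟂ v and does no work; only the electric force changes KE.
ΔKE = F_E · d = |q|E d = (1.602×10⁻¹⁹)(6930)(0.886) ≈ 9.84×10⁻¹⁶ J.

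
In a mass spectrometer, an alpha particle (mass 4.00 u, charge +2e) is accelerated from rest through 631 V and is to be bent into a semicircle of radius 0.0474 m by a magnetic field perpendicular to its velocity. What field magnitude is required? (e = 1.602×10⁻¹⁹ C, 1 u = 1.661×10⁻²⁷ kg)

v = √(2|q|V/m) = √(2·3.204×10⁻¹⁹·631/6.644×10⁻²⁷) ≈ 2.467×10⁵ m/s.
B = mv/(|q|r) = (6.644×10⁻²⁷)(2.467×10⁵)/((3.204×10⁻¹⁹)(0.0474)) ≈ 0.108 T.

B ≈ 0.108 T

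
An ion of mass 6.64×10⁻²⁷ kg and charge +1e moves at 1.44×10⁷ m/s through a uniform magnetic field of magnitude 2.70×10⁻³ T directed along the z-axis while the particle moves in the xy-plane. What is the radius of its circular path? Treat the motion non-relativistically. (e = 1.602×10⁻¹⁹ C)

r ≈ 221 m

The magnetic force provides the centripetal force: |q|vB = mv²/r.
r = mv/(|q|B) = (6.64×10⁻²⁷)(1.44×10⁷)/((1.602×10⁻¹⁹)(2.70×10⁻³)) ≈ 221 m.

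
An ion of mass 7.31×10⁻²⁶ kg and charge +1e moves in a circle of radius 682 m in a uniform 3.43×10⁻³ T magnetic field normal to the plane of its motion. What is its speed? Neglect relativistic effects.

v ≈ 5.13×10⁶ m/s

From |q|vB = mv²/r, v = |q|Br/m.
v = (1.602×10⁻¹⁹)(3.43×10⁻³)(682)/7.31×10⁻²⁶ ≈ 5.13×10⁶ m/s.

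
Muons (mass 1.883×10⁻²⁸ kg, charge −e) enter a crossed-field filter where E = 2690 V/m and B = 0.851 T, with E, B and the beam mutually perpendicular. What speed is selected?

For undeflected motion the electric and magnetic forces balance: qE = qvB.
v = E/B = 2690/0.851 = 3160 m/s.
The result is independent of the particle's charge and mass.

v = 3160 m/s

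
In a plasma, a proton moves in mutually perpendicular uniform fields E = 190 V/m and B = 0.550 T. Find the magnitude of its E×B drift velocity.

v_d ≈ 345 m/s

The E×B drift speed is v_d = E/B.
v_d = 190/0.550 = 345 m/s.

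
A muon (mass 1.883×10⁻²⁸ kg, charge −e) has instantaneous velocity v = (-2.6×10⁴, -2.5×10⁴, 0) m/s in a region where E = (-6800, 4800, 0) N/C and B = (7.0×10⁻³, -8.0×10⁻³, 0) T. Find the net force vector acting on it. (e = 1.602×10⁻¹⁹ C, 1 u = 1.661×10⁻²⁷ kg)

v×B = (0, 0, 383) N/C.
E + v×B = (-6800, 4800, 383) N/C.
F = q(E + v×B) = (−1.602×10⁻¹⁹ C)·(-6800, 4800, 383) = (1.09×10⁻¹⁵, -7.69×10⁻¹⁶, -6.14×10⁻¹⁷) N.

F ≈ (1.09×10⁻¹⁵, -7.69×10⁻¹⁶, -6.14×10⁻¹⁷) N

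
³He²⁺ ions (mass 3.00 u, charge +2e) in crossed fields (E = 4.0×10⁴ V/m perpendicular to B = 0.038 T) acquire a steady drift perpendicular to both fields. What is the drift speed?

v_d ≈ 1.1×10⁶ m/s

In crossed fields the guiding centre drifts at v_d = |E×B|/B² = E/B, independent of charge and mass.
v_d = 4.0×10⁴/0.038 = 1.1×10⁶ m/s.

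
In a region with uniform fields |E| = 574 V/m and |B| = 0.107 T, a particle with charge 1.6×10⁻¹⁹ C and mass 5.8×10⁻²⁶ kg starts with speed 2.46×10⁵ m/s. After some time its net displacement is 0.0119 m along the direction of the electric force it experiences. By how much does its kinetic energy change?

The magnetic force is always ⟂ v and does no work; only the electric force changes KE.
ΔKE = F_E · d = |q|E d = (1.6×10⁻¹⁹)(574)(0.0119) ≈ 1.09×10⁻¹⁸ J.

ΔKE ≈ 1.09×10⁻¹⁸ J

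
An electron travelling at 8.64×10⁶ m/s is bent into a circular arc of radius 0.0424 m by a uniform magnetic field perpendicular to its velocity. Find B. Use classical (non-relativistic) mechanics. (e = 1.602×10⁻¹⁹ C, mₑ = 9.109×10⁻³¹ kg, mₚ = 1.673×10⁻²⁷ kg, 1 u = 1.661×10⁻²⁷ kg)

From |q|vB = mv²/r, B = mv/(|q|r).
B = (9.109×10⁻³¹)(8.64×10⁶)/((1.602×10⁻¹⁹)(0.0424)) ≈ 1.16×10⁻³ T.

B ≈ 1.16×10⁻³ T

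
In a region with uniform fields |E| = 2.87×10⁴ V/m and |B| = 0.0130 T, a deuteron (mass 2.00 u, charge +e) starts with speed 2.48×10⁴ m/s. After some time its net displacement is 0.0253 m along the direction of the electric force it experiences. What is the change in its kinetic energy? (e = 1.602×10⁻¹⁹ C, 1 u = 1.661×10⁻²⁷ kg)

The magnetic force is always ⟂ v and does no work; only the electric force changes KE.
ΔKE = F_E · d = |q|E d = (1.602×10⁻¹⁹)(2.87×10⁴)(0.0253) ≈ 1.16×10⁻¹⁶ J.

ΔKE ≈ 1.16×10⁻¹⁶ J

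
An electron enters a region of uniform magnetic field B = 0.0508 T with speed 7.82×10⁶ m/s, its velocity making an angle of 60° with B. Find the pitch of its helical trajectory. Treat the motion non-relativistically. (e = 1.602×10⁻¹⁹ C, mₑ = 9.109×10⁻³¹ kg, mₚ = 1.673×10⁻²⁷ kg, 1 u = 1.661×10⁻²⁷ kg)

v∥ = v cosθ = 7.82×10⁶·cos60° ≈ 3.910×10⁶ m/s.
T = 2πm/(|q|B) = 2π(9.109×10⁻³¹)/((1.602×10⁻¹⁹)(0.0508)) ≈ 7.033×10⁻¹⁰ s.
pitch = v∥ T = (3.910×10⁶)(7.033×10⁻¹⁰) ≈ 2.75×10⁻³ m.

p ≈ 2.75×10⁻³ m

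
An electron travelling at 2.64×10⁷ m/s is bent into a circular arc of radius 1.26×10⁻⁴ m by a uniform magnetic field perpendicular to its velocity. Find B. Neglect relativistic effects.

B ≈ 1.19 T

From |q|vB = mv²/r, B = mv/(|q|r).
B = (9.109×10⁻³¹)(2.64×10⁷)/((1.602×10⁻¹⁹)(1.26×10⁻⁴)) ≈ 1.19 T.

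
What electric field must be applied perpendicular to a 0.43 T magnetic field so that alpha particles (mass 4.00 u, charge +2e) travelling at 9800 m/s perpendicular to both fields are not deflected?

For straight-line motion qE = qvB, so E = vB.
E = 9800 × 0.43 = 4200 V/m.

E = 4200 V/m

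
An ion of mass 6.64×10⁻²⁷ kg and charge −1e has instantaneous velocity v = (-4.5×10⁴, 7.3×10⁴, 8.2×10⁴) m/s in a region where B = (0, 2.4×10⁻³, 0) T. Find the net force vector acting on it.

F ≈ (3.15×10⁻¹⁷, 0, 1.73×10⁻¹⁷) N

v×B = (-197, 0, -108) N/C.
F = q v×B = (−1.602×10⁻¹⁹ C)·(-197, 0, -108) = (3.15×10⁻¹⁷, 0, 1.73×10⁻¹⁷) N.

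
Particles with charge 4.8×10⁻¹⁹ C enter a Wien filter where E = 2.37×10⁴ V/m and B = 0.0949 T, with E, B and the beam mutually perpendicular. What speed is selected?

For undeflected motion the electric and magnetic forces balance: qE = qvB.
v = E/B = 2.37×10⁴/0.0949 = 2.50×10⁵ m/s.
The result is independent of the particle's charge and mass.

v = 2.50×10⁵ m/s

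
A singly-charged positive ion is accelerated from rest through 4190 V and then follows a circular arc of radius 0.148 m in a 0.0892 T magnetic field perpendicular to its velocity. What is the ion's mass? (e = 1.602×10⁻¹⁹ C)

m ≈ 3.33×10⁻²⁷ kg

Combine |q|V = ½mv² and r = mv/(|q|B): eliminate v to get m = qB²r²/(2V).
m = (1.602×10⁻¹⁹)(0.0892)²(0.148)²/(2·4190) ≈ 3.33×10⁻²⁷ kg.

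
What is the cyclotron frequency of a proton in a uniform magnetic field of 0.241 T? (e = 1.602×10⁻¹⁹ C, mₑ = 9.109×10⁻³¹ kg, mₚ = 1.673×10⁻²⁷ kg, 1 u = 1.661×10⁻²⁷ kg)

f = |q|B/(2πm).
f = (1.602×10⁻¹⁹)(0.241)/(2π·1.673×10⁻²⁷) ≈ 3.67×10⁶ Hz.

f ≈ 3.67×10⁶ Hz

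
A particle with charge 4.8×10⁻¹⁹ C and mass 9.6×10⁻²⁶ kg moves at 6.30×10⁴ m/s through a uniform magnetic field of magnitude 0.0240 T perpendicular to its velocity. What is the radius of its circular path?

r ≈ 0.525 m

The magnetic force provides the centripetal force: |q|vB = mv²/r.
r = mv/(|q|B) = (9.6×10⁻²⁶)(6.30×10⁴)/((4.8×10⁻¹⁹)(0.0240)) ≈ 0.525 m.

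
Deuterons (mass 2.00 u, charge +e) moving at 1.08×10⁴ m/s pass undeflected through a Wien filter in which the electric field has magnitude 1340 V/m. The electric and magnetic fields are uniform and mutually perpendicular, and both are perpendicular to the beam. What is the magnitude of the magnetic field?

B = 0.124 T

Balance of forces in the selector: qE = qvB ⇒ B = E/v.
B = 1340/1.08×10⁴ = 0.124 T.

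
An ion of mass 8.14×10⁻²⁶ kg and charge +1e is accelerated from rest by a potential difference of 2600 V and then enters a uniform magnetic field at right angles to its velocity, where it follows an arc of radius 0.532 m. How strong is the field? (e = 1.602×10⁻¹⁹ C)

B ≈ 0.0966 T

v = √(2|q|V/m) = √(2·1.602×10⁻¹⁹·2600/8.14×10⁻²⁶) ≈ 1.012×10⁵ m/s.
B = mv/(|q|r) = (8.14×10⁻²⁶)(1.012×10⁵)/((1.602×10⁻¹⁹)(0.532)) ≈ 0.0966 T.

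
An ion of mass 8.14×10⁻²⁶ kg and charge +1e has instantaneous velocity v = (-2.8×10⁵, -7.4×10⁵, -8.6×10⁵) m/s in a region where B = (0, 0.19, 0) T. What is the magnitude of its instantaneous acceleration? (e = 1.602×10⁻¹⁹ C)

v×B = (1.63×10⁵, 0, -5.32×10⁴) N/C.
F = q v×B = (1.602×10⁻¹⁹ C)·(1.63×10⁵, 0, -5.32×10⁴) = (2.62×10⁻¹⁴, 0, -8.52×10⁻¹⁵) N.
|a| = |F|/m = 2.753×10⁻¹⁴/8.14×10⁻²⁶ ≈ 3.38×10¹¹ m/s².

|a| ≈ 3.38×10¹¹ m/s²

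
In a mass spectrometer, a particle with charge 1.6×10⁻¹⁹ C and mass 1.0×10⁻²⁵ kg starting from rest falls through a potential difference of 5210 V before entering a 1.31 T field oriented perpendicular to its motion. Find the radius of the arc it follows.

Acceleration: |q|V = ½mv² ⇒ v = √(2|q|V/m) = √(2·1.6×10⁻¹⁹·5210/1.0×10⁻²⁵) ≈ 1.291×10⁵ m/s.
In the field: r = mv/(|q|B) = (1.0×10⁻²⁵)(1.291×10⁵)/((1.6×10⁻¹⁹)(1.31)) ≈ 0.0616 m.

r ≈ 0.0616 m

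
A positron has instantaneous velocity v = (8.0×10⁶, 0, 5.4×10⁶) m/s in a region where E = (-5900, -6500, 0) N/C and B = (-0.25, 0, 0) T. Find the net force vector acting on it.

v×B = (0, -1.35×10⁶, 0) N/C.
E + v×B = (-5900, -1.36×10⁶, 0) N/C.
F = q(E + v×B) = (1.602×10⁻¹⁹ C)·(-5900, -1.36×10⁶, 0) = (-9.45×10⁻¹⁶, -2.17×10⁻¹³, 0) N.

F ≈ (-9.45×10⁻¹⁶, -2.17×10⁻¹³, 0) N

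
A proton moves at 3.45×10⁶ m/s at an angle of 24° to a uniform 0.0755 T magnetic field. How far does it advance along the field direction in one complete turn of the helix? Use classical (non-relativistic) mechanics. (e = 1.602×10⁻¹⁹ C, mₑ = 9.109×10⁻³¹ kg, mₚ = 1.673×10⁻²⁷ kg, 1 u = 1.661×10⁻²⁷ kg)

v∥ = v cosθ = 3.45×10⁶·cos24° ≈ 3.152×10⁶ m/s.
T = 2πm/(|q|B) = 2π(1.673×10⁻²⁷)/((1.602×10⁻¹⁹)(0.0755)) ≈ 8.691×10⁻⁷ s.
pitch = v∥ T = (3.152×10⁶)(8.691×10⁻⁷) ≈ 2.74 m.

p ≈ 2.74 m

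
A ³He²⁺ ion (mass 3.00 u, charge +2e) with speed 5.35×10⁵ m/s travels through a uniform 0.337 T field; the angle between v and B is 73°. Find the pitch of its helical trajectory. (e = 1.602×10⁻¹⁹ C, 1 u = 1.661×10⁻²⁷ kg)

v∥ = v cosθ = 5.35×10⁵·cos73° ≈ 1.564×10⁵ m/s.
T = 2πm/(|q|B) = 2π(4.983×10⁻²⁷)/((3.204×10⁻¹⁹)(0.337)) ≈ 2.900×10⁻⁷ s.
pitch = v∥ T = (1.564×10⁵)(2.900×10⁻⁷) ≈ 0.0454 m.

p ≈ 0.0454 m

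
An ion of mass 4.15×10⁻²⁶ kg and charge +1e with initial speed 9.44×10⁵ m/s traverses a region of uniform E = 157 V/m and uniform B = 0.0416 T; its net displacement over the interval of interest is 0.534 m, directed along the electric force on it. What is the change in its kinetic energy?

The magnetic force is always ⟂ v and does no work; only the electric force changes KE.
ΔKE = F_E · d = |q|E d = (1.602×10⁻¹⁹)(157)(0.534) ≈ 1.34×10⁻¹⁷ J.

ΔKE ≈ 1.34×10⁻¹⁷ J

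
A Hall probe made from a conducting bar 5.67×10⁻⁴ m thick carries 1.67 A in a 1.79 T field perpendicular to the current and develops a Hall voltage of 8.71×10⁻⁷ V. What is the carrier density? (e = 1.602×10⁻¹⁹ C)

From V_H = IB/(n e t), n = IB/(V_H e t).
n = (1.67)(1.79)/((8.71×10⁻⁷)(1.602×10⁻¹⁹)(5.67×10⁻⁴)) ≈ 3.78×10²⁸ m⁻³.

n ≈ 3.78×10²⁸ m⁻³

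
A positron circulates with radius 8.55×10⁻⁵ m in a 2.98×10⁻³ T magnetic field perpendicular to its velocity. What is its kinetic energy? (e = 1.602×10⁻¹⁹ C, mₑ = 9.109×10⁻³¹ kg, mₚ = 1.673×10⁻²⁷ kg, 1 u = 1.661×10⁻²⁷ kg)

KE ≈ 9.15×10⁻²² J

v = |q|Br/m, then KE = ½mv² = (qBr)²/(2m).
v = (1.602×10⁻¹⁹)(2.98×10⁻³)(8.55×10⁻⁵)/9.109×10⁻³¹ ≈ 4.481×10⁴ m/s.
KE = ½(9.109×10⁻³¹)(4.481×10⁴)² ≈ 9.15×10⁻²² J.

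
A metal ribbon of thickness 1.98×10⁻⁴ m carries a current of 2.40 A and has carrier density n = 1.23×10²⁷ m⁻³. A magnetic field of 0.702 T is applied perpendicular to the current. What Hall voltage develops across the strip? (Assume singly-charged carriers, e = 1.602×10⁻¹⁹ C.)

V_H ≈ 4.32×10⁻⁵ V

V_H = IB/(n e t).
V_H = (2.40)(0.702)/((1.23×10²⁷)(1.602×10⁻¹⁹)(1.98×10⁻⁴)) ≈ 4.32×10⁻⁵ V.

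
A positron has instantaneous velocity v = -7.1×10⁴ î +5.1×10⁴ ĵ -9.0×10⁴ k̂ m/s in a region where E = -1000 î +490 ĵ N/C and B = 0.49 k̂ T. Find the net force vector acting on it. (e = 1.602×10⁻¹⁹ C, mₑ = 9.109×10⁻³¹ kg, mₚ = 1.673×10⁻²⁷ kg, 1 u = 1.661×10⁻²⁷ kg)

v×B = (2.50×10⁴, 3.48×10⁴, 0) N/C.
E + v×B = (2.40×10⁴, 3.53×10⁴, 0) N/C.
F = q(E + v×B) = (1.602×10⁻¹⁹ C)·(2.40×10⁴, 3.53×10⁴, 0) = (3.84×10⁻¹⁵, 5.65×10⁻¹⁵, 0) N.

F ≈ (3.84×10⁻¹⁵, 5.65×10⁻¹⁵, 0) N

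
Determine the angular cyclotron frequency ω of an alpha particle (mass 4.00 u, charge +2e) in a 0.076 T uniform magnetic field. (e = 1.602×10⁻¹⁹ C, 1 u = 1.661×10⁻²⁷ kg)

ω = |q|B/m.
ω = (3.204×10⁻¹⁹)(0.076)/6.644×10⁻²⁷ ≈ 3.7×10⁶ rad/s.

ω ≈ 3.7×10⁶ rad/s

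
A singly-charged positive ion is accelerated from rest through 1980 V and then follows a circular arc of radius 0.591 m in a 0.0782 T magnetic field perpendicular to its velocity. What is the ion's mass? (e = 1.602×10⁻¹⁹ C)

Combine |q|V = ½mv² and r = mv/(|q|B): eliminate v to get m = qB²r²/(2V).
m = (1.602×10⁻¹⁹)(0.0782)²(0.591)²/(2·1980) ≈ 8.64×10⁻²⁶ kg.

m ≈ 8.64×10⁻²⁶ kg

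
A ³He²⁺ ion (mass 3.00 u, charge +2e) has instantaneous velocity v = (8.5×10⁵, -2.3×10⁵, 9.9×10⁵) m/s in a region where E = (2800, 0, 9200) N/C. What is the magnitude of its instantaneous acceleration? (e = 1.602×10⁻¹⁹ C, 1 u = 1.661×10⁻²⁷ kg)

Only an electric field acts, so F = qE = (3.204×10⁻¹⁹ C)·(2800, 0, 9200) = (8.97×10⁻¹⁶, 0, 2.95×10⁻¹⁵) N.
|a| = |F|/m = 3.081×10⁻¹⁵/4.983×10⁻²⁷ ≈ 6.18×10¹¹ m/s².

|a| ≈ 6.18×10¹¹ m/s²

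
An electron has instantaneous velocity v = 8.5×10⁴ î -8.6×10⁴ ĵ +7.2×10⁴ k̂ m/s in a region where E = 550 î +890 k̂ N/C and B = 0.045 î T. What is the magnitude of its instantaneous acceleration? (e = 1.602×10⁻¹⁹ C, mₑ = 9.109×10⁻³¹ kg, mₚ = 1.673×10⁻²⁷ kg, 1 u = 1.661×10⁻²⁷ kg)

v×B = (0, 3240, 3870) N/C.
E + v×B = (550, 3240, 4760) N/C.
F = q(E + v×B) = (−1.602×10⁻¹⁹ C)·(550, 3240, 4760) = (-8.81×10⁻¹⁷, -5.19×10⁻¹⁶, -7.63×10⁻¹⁶) N.
|a| = |F|/m = 9.266×10⁻¹⁶/9.109×10⁻³¹ ≈ 1.02×10¹⁵ m/s².

|a| ≈ 1.02×10¹⁵ m/s²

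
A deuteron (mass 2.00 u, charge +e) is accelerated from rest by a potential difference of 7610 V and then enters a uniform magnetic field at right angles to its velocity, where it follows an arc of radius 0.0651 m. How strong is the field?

v = √(2|q|V/m) = √(2·1.602×10⁻¹⁹·7610/3.322×10⁻²⁷) ≈ 8.567×10⁵ m/s.
B = mv/(|q|r) = (3.322×10⁻²⁷)(8.567×10⁵)/((1.602×10⁻¹⁹)(0.0651)) ≈ 0.273 T.

B ≈ 0.273 T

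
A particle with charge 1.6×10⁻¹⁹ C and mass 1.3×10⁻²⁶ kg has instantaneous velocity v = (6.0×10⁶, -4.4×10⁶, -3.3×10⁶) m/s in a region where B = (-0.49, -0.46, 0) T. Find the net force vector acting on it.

v×B = (-1.52×10⁶, 1.62×10⁶, -4.92×10⁶) N/C.
F = q v×B = (1.6×10⁻¹⁹ C)·(-1.52×10⁶, 1.62×10⁶, -4.92×10⁶) = (-2.43×10⁻¹³, 2.59×10⁻¹³, -7.87×10⁻¹³) N.

F ≈ (-2.43×10⁻¹³, 2.59×10⁻¹³, -7.87×10⁻¹³) N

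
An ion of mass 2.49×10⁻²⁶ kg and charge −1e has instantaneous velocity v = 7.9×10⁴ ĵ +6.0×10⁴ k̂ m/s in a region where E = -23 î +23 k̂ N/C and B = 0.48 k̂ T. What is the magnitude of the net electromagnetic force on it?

v×B = (3.79×10⁴, 0, 0) N/C.
E + v×B = (3.79×10⁴, 0, 23.0) N/C.
F = q(E + v×B) = (−1.602×10⁻¹⁹ C)·(3.79×10⁴, 0, 23.0) = (-6.07×10⁻¹⁵, 0, -3.68×10⁻¹⁸) N.
|F| = 6.07×10⁻¹⁵ N.

|F| ≈ 6.07×10⁻¹⁵ N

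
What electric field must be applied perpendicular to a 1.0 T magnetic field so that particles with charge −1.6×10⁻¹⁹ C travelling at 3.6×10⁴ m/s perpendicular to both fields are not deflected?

For straight-line motion qE = qvB, so E = vB.
E = 3.6×10⁴ × 1.0 = 3.6×10⁴ V/m.

E = 3.6×10⁴ V/m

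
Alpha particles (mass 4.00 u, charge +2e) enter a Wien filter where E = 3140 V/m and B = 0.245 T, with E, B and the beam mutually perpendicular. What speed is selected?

Straight-line motion ⇒ electric and magnetic forces cancel, so E = vB.
v = E/B = 3140/0.245 = 1.28×10⁴ m/s.

v = 1.28×10⁴ m/s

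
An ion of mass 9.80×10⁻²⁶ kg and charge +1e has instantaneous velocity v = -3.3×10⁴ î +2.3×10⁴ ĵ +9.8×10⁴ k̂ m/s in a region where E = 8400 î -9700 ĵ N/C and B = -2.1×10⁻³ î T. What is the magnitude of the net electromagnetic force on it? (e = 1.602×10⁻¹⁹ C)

v×B = (0, -206, 48.3) N/C.
E + v×B = (8400, -9910, 48.3) N/C.
F = q(E + v×B) = (1.602×10⁻¹⁹ C)·(8400, -9910, 48.3) = (1.35×10⁻¹⁵, -1.59×10⁻¹⁵, 7.74×10⁻¹⁸) N.
|F| = 2.08×10⁻¹⁵ N.

|F| ≈ 2.08×10⁻¹⁵ N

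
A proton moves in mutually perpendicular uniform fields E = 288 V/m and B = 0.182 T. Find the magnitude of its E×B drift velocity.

The steady drift has the magnetic force balancing the electric force, so v_d = E/B.
v_d = 288/0.182 = 1580 m/s.

v_d ≈ 1580 m/s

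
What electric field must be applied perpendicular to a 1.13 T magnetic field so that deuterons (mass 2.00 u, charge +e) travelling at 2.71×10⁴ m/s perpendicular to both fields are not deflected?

E = 3.06×10⁴ V/m

For straight-line motion qE = qvB, so E = vB.
E = 2.71×10⁴ × 1.13 = 3.06×10⁴ V/m.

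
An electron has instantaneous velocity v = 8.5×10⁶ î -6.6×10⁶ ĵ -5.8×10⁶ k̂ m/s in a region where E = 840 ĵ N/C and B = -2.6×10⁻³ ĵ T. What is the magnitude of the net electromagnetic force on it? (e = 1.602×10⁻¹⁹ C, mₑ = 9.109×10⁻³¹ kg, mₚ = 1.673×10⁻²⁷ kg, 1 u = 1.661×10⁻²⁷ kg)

v×B = (-1.51×10⁴, 0, -2.21×10⁴) N/C.
E + v×B = (-1.51×10⁴, 840, -2.21×10⁴) N/C.
F = q(E + v×B) = (−1.602×10⁻¹⁹ C)·(-1.51×10⁴, 840, -2.21×10⁴) = (2.42×10⁻¹⁵, -1.35×10⁻¹⁶, 3.54×10⁻¹⁵) N.
|F| = 4.29×10⁻¹⁵ N.

|F| ≈ 4.29×10⁻¹⁵ N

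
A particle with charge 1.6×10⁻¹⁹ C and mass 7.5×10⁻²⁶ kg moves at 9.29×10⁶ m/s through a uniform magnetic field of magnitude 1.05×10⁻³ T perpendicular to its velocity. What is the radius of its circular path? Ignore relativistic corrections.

r ≈ 4150 m

The magnetic force provides the centripetal force: |q|vB = mv²/r.
r = mv/(|q|B) = (7.5×10⁻²⁶)(9.29×10⁶)/((1.6×10⁻¹⁹)(1.05×10⁻³)) ≈ 4150 m.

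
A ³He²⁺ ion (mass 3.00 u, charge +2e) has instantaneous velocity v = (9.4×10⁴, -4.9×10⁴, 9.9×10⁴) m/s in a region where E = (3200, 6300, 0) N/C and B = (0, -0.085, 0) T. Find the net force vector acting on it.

F ≈ (3.72×10⁻¹⁵, 2.02×10⁻¹⁵, -2.56×10⁻¹⁵) N

v×B = (8420, 0, -7990) N/C.
E + v×B = (1.16×10⁴, 6300, -7990) N/C.
F = q(E + v×B) = (3.204×10⁻¹⁹ C)·(1.16×10⁴, 6300, -7990) = (3.72×10⁻¹⁵, 2.02×10⁻¹⁵, -2.56×10⁻¹⁵) N.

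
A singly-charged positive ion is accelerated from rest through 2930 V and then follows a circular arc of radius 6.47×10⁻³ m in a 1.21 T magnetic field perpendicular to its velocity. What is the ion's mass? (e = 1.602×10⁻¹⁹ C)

m ≈ 1.68×10⁻²⁷ kg

Combine |q|V = ½mv² and r = mv/(|q|B): eliminate v to get m = qB²r²/(2V).
m = (1.602×10⁻¹⁹)(1.21)²(6.47×10⁻³)²/(2·2930) ≈ 1.68×10⁻²⁷ kg.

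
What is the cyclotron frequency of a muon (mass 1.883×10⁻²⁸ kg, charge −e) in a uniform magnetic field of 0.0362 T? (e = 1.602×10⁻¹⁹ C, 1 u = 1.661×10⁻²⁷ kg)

f = |q|B/(2πm).
f = (1.602×10⁻¹⁹)(0.0362)/(2π·1.883×10⁻²⁸) ≈ 4.90×10⁶ Hz.

f ≈ 4.90×10⁶ Hz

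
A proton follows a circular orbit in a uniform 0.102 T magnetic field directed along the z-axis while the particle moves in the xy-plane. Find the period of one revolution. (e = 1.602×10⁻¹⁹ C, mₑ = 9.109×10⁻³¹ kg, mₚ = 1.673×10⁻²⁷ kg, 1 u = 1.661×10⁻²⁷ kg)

T ≈ 6.43×10⁻⁷ s

The cyclotron period depends only on m, q, B: T = 2πm/(|q|B).
T = 2π(1.673×10⁻²⁷)/((1.602×10⁻¹⁹)(0.102)) ≈ 6.43×10⁻⁷ s.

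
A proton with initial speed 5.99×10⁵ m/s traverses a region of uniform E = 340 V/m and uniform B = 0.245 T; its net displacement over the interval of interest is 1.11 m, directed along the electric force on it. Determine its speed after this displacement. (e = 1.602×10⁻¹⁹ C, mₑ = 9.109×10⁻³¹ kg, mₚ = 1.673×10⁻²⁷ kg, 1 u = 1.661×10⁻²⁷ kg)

B does no work; ΔKE = |q|E d.
½mv_f² = ½mv₀² + |q|Ed = ½(1.673×10⁻²⁷)(5.99×10⁵)² + (1.602×10⁻¹⁹)(340)(1.11) ≈ 3.001×10⁻¹⁶ J + 6.046×10⁻¹⁷ J ≈ 3.606×10⁻¹⁶ J.
v_f = √(2·3.606×10⁻¹⁶/1.673×10⁻²⁷) ≈ 6.57×10⁵ m/s.

v_f ≈ 6.57×10⁵ m/s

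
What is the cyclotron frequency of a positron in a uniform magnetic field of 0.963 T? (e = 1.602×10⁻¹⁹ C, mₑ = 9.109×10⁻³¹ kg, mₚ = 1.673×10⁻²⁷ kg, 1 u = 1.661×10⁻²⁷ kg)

f = |q|B/(2πm).
f = (1.602×10⁻¹⁹)(0.963)/(2π·9.109×10⁻³¹) ≈ 2.70×10¹⁰ Hz.

f ≈ 2.70×10¹⁰ Hz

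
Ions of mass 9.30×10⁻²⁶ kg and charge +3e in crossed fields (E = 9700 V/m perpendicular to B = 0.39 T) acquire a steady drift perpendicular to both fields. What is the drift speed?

In crossed fields the guiding centre drifts at v_d = |E×B|/B² = E/B, independent of charge and mass.
v_d = 9700/0.39 = 2.5×10⁴ m/s.

v_d ≈ 2.5×10⁴ m/s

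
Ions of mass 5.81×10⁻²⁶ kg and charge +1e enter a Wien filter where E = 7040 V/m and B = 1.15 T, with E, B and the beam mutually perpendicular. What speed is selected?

Straight-line motion ⇒ electric and magnetic forces cancel, so E = vB.
v = E/B = 7040/1.15 = 6120 m/s.
The result is independent of the particle's charge and mass.

v = 6120 m/s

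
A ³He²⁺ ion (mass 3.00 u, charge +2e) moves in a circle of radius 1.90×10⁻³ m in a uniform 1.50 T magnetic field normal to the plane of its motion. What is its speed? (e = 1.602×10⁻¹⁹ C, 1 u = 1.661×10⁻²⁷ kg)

From |q|vB = mv²/r, v = |q|Br/m.
v = (3.204×10⁻¹⁹)(1.50)(1.90×10⁻³)/4.983×10⁻²⁷ ≈ 1.83×10⁵ m/s.

v ≈ 1.83×10⁵ m/s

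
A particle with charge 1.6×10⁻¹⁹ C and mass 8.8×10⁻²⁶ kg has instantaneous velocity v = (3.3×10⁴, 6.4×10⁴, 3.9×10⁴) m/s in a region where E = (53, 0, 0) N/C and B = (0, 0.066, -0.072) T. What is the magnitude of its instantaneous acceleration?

|a| ≈ 1.42×10¹⁰ m/s²

v×B = (-7180, 2380, 2180) N/C.
E + v×B = (-7130, 2380, 2180) N/C.
F = q(E + v×B) = (1.6×10⁻¹⁹ C)·(-7130, 2380, 2180) = (-1.14×10⁻¹⁵, 3.80×10⁻¹⁶, 3.48×10⁻¹⁶) N.
|a| = |F|/m = 1.252×10⁻¹⁵/8.8×10⁻²⁶ ≈ 1.42×10¹⁰ m/s².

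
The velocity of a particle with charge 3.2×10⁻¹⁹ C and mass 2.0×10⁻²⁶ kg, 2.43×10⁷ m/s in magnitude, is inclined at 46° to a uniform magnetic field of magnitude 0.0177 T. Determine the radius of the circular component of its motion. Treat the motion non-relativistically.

v⊥ = v sinθ = 2.43×10⁷·sin46° ≈ 1.748×10⁷ m/s.
r = m v⊥/(|q|B) = (2.0×10⁻²⁶)(1.748×10⁷)/((3.2×10⁻¹⁹)(0.0177)) ≈ 61.7 m.

r ≈ 61.7 m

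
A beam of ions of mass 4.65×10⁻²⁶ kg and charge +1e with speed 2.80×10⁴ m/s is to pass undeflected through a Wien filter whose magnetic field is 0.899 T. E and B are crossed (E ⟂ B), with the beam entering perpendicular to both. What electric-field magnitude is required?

E = 2.52×10⁴ V/m

For straight-line motion qE = qvB, so E = vB.
E = 2.80×10⁴ × 0.899 = 2.52×10⁴ V/m.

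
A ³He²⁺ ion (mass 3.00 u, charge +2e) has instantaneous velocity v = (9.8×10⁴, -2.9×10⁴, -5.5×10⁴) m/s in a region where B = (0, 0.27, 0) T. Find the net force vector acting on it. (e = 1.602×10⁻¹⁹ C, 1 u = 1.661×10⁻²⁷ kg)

v×B = (1.49×10⁴, 0, 2.65×10⁴) N/C.
F = q v×B = (3.204×10⁻¹⁹ C)·(1.49×10⁴, 0, 2.65×10⁴) = (4.76×10⁻¹⁵, 0, 8.48×10⁻¹⁵) N.

F ≈ (4.76×10⁻¹⁵, 0, 8.48×10⁻¹⁵) N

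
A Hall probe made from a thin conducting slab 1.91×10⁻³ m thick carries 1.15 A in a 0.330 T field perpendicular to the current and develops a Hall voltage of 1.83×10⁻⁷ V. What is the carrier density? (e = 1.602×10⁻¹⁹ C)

n ≈ 6.78×10²⁷ m⁻³

From V_H = IB/(n e t), n = IB/(V_H e t).
n = (1.15)(0.330)/((1.83×10⁻⁷)(1.602×10⁻¹⁹)(1.91×10⁻³)) ≈ 6.78×10²⁷ m⁻³.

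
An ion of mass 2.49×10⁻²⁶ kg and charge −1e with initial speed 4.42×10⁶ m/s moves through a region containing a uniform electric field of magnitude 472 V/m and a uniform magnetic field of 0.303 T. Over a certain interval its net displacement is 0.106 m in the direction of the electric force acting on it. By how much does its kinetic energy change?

ΔKE ≈ 8.02×10⁻¹⁸ J

The magnetic force is always ⟂ v and does no work; only the electric force changes KE.
ΔKE = F_E · d = |q|E d = (1.602×10⁻¹⁹)(472)(0.106) ≈ 8.02×10⁻¹⁸ J.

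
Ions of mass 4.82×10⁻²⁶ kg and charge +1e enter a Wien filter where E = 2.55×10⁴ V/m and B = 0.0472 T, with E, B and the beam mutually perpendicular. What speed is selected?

v = 5.40×10⁵ m/s

Zero net Lorentz force requires |qE| = |q v×B|, i.e. E = vB.
v = E/B = 2.55×10⁴/0.0472 = 5.40×10⁵ m/s.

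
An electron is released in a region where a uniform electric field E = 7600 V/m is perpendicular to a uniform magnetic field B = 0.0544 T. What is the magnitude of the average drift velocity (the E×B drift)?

The E×B drift speed is v_d = E/B.
v_d = 7600/0.0544 = 1.40×10⁵ m/s.

v_d ≈ 1.40×10⁵ m/s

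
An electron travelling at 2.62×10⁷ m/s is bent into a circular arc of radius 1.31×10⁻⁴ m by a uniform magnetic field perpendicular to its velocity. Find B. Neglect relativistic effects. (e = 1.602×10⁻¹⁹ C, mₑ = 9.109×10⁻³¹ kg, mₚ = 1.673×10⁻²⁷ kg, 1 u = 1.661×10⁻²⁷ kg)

B ≈ 1.14 T

From |q|vB = mv²/r, B = mv/(|q|r).
B = (9.109×10⁻³¹)(2.62×10⁷)/((1.602×10⁻¹⁹)(1.31×10⁻⁴)) ≈ 1.14 T.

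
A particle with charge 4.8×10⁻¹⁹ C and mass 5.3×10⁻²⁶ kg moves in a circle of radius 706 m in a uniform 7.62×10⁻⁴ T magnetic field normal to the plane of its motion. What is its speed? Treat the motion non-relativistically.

v ≈ 4.87×10⁶ m/s

From |q|vB = mv²/r, v = |q|Br/m.
v = (4.8×10⁻¹⁹)(7.62×10⁻⁴)(706)/5.3×10⁻²⁶ ≈ 4.87×10⁶ m/s.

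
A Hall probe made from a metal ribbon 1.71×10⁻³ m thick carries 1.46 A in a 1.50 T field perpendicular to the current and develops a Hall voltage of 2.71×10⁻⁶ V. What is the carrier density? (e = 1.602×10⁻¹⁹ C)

From V_H = IB/(n e t), n = IB/(V_H e t).
n = (1.46)(1.50)/((2.71×10⁻⁶)(1.602×10⁻¹⁹)(1.71×10⁻³)) ≈ 2.95×10²⁷ m⁻³.

n ≈ 2.95×10²⁷ m⁻³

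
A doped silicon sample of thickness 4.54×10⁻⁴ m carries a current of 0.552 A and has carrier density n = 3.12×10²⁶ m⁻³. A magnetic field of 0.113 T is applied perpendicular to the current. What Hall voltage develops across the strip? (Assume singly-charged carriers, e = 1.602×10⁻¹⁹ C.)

V_H = IB/(n e t).
V_H = (0.552)(0.113)/((3.12×10²⁶)(1.602×10⁻¹⁹)(4.54×10⁻⁴)) ≈ 2.75×10⁻⁶ V.

V_H ≈ 2.75×10⁻⁶ V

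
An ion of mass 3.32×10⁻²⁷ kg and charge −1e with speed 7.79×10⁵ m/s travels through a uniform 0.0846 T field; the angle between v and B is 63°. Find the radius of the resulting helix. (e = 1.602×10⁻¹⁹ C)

r ≈ 0.170 m

v⊥ = v sinθ = 7.79×10⁵·sin63° ≈ 6.941×10⁵ m/s.
r = m v⊥/(|q|B) = (3.32×10⁻²⁷)(6.941×10⁵)/((1.602×10⁻¹⁹)(0.0846)) ≈ 0.170 m.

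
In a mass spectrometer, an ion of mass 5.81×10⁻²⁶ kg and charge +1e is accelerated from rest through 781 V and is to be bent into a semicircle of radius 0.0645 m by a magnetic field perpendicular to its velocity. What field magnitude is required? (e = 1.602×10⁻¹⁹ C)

v = √(2|q|V/m) = √(2·1.602×10⁻¹⁹·781/5.81×10⁻²⁶) ≈ 6.563×10⁴ m/s.
B = mv/(|q|r) = (5.81×10⁻²⁶)(6.563×10⁴)/((1.602×10⁻¹⁹)(0.0645)) ≈ 0.369 T.

B ≈ 0.369 T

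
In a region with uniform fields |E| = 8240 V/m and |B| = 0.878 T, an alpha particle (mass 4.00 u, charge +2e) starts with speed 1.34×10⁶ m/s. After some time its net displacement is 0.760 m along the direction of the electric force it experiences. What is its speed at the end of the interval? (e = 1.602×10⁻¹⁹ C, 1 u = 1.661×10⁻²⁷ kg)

v_f ≈ 1.55×10⁶ m/s

B does no work; ΔKE = |q|E d.
½mv_f² = ½mv₀² + |q|Ed = ½(6.644×10⁻²⁷)(1.34×10⁶)² + (3.204×10⁻¹⁹)(8240)(0.760) ≈ 5.965×10⁻¹⁵ J + 2.006×10⁻¹⁵ J ≈ 7.971×10⁻¹⁵ J.
v_f = √(2·7.971×10⁻¹⁵/6.644×10⁻²⁷) ≈ 1.55×10⁶ m/s.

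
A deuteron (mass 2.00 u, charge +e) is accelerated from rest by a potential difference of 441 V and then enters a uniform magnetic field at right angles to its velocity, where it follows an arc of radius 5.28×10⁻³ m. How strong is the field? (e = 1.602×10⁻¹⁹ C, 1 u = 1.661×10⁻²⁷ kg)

v = √(2|q|V/m) = √(2·1.602×10⁻¹⁹·441/3.322×10⁻²⁷) ≈ 2.062×10⁵ m/s.
B = mv/(|q|r) = (3.322×10⁻²⁷)(2.062×10⁵)/((1.602×10⁻¹⁹)(5.28×10⁻³)) ≈ 0.810 T.

B ≈ 0.810 T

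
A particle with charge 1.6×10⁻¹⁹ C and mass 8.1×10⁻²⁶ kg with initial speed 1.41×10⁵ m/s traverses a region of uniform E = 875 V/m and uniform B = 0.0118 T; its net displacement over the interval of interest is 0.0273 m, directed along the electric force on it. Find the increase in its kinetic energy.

The magnetic force is always ⟂ v and does no work; only the electric force changes KE.
ΔKE = F_E · d = |q|E d = (1.6×10⁻¹⁹)(875)(0.0273) ≈ 3.82×10⁻¹⁸ J.

ΔKE ≈ 3.82×10⁻¹⁸ J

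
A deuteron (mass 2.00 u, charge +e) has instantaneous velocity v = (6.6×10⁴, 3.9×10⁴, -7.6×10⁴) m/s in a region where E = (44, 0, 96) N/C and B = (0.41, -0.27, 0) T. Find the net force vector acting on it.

v×B = (-2.05×10⁴, -3.12×10⁴, -3.38×10⁴) N/C.
E + v×B = (-2.05×10⁴, -3.12×10⁴, -3.37×10⁴) N/C.
F = q(E + v×B) = (1.602×10⁻¹⁹ C)·(-2.05×10⁴, -3.12×10⁴, -3.37×10⁴) = (-3.28×10⁻¹⁵, -4.99×10⁻¹⁵, -5.40×10⁻¹⁵) N.

F ≈ (-3.28×10⁻¹⁵, -4.99×10⁻¹⁵, -5.40×10⁻¹⁵) N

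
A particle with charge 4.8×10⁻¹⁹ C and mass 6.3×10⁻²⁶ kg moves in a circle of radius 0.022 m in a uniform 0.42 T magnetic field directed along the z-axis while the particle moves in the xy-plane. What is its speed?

v ≈ 7.0×10⁴ m/s

From |q|vB = mv²/r, v = |q|Br/m.
v = (4.8×10⁻¹⁹)(0.42)(0.022)/6.3×10⁻²⁶ ≈ 7.0×10⁴ m/s.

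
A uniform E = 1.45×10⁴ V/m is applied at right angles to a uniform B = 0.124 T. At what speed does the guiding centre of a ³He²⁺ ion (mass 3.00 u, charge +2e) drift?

v_d ≈ 1.17×10⁵ m/s

In crossed fields the guiding centre drifts at v_d = |E×B|/B² = E/B, independent of charge and mass.
v_d = 1.45×10⁴/0.124 = 1.17×10⁵ m/s.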